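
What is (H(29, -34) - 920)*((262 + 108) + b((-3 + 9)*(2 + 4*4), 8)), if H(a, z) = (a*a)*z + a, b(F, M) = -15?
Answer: -10467175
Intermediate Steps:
H(a, z) = a + z*a² (H(a, z) = a²*z + a = z*a² + a = a + z*a²)
(H(29, -34) - 920)*((262 + 108) + b((-3 + 9)*(2 + 4*4), 8)) = (29*(1 + 29*(-34)) - 920)*((262 + 108) - 15) = (29*(1 - 986) - 920)*(370 - 15) = (29*(-985) - 920)*355 = (-28565 - 920)*355 = -29485*355 = -10467175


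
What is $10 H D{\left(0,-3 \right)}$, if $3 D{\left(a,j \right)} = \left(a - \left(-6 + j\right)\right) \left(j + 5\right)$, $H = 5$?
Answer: $300$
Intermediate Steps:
$D{\left(a,j \right)} = \frac{\left(5 + j\right) \left(6 + a - j\right)}{3}$ ($D{\left(a,j \right)} = \frac{\left(a - \left(-6 + j\right)\right) \left(j + 5\right)}{3} = \frac{\left(6 + a - j\right) \left(5 + j\right)}{3} = \frac{\left(5 + j\right) \left(6 + a - j\right)}{3}$)
$10 H D{\left(0,-3 \right)} = 10 \cdot 5 \left(10 - \frac{\left(-3\right)^{2}}{3} + \frac{1}{3} \left(-3\right) + \frac{5}{3} \cdot 0 + \frac{1}{3} \cdot 0 \left(-3\right)\right) = 50 \left(10 - 3 - 1 + 0 + 0\right) = 50 \cdot 6 = 300$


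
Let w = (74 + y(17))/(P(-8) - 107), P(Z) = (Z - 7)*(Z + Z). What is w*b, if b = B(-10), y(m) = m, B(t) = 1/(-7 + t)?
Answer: -13/323 ≈ -0.040248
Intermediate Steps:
b = -1/17 (b = 1/(-7 - 10) = 1/(-17) = -1/17 ≈ -0.058824)
P(Z) = 2*Z*(-7 + Z) (P(Z) = (-7 + Z)*(2*Z) = 2*Z*(-7 + Z))
w = 13/19 (w = (74 + 17)/(2*(-8)*(-7 - 8) - 107) = 91/(2*(-8)*(-15) - 107) = 91/(240 - 107) = 91/133 = 91*(1/133) = 13/19 ≈ 0.68421)
w*b = (13/19)*(-1/17) = -13/323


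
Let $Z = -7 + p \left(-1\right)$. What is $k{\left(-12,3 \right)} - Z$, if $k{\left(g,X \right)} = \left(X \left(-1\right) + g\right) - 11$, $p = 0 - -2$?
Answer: $-17$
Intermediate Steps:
$p = 2$ ($p = 0 + 2 = 2$)
$k{\left(g,X \right)} = -11 + g - X$ ($k{\left(g,X \right)} = \left(- X + g\right) - 11 = \left(g - X\right) - 11 = -11 + g - X$)
$Z = -9$ ($Z = -7 + 2 \left(-1\right) = -7 - 2 = -9$)
$k{\left(-12,3 \right)} - Z = \left(-11 - 12 - 3\right) - -9 = \left(-11 - 12 - 3\right) + 9 = -26 + 9 = -17$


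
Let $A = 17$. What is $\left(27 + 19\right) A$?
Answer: $782$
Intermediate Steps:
$\left(27 + 19\right) A = \left(27 + 19\right) 17 = 46 \cdot 17 = 782$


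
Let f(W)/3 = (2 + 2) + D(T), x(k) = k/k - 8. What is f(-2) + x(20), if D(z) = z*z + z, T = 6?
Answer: 131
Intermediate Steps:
D(z) = z + z² (D(z) = z² + z = z + z²)
x(k) = -7 (x(k) = 1 - 8 = -7)
f(W) = 138 (f(W) = 3*((2 + 2) + 6*(1 + 6)) = 3*(4 + 6*7) = 3*(4 + 42) = 3*46 = 138)
f(-2) + x(20) = 138 - 7 = 131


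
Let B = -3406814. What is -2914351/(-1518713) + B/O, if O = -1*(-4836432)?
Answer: 4460543862625/3672576076008 ≈ 1.2146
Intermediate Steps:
O = 4836432
-2914351/(-1518713) + B/O = -2914351/(-1518713) - 3406814/4836432 = -2914351*(-1/1518713) - 3406814*1/4836432 = 2914351/1518713 - 1703407/2418216 = 4460543862625/3672576076008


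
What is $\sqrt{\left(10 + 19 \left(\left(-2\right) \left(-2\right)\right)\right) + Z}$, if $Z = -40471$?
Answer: $i \sqrt{40385} \approx 200.96 i$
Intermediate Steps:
$\sqrt{\left(10 + 19 \left(\left(-2\right) \left(-2\right)\right)\right) + Z} = \sqrt{\left(10 + 19 \left(\left(-2\right) \left(-2\right)\right)\right) - 40471} = \sqrt{\left(10 + 19 \cdot 4\right) - 40471} = \sqrt{\left(10 + 76\right) - 40471} = \sqrt{86 - 40471} = \sqrt{-40385} = i \sqrt{40385}$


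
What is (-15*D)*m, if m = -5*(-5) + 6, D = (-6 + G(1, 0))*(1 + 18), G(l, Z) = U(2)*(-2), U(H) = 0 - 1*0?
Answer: 53010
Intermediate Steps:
U(H) = 0 (U(H) = 0 + 0 = 0)
G(l, Z) = 0 (G(l, Z) = 0*(-2) = 0)
D = -114 (D = (-6 + 0)*(1 + 18) = -6*19 = -114)
m = 31 (m = 25 + 6 = 31)
(-15*D)*m = -15*(-114)*31 = 1710*31 = 53010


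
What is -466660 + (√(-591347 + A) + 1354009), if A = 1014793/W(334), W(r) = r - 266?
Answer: 887349 + I*√666345651/34 ≈ 8.8735e+5 + 759.23*I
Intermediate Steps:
W(r) = -266 + r
A = 1014793/68 (A = 1014793/(-266 + 334) = 1014793/68 ≈ 14923.)
-466660 + (√(-591347 + A) + 1354009) = -466660 + (√(-591347 + 1014793/68) + 1354009) = -466660 + (√(-39196803/68) + 1354009) = -466660 + (I*√666345651/34 + 1354009) = -466660 + (1354009 + I*√666345651/34) = 887349 + I*√666345651/34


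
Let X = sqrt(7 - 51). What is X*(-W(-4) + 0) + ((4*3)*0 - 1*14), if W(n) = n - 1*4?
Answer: -14 + 16*I*sqrt(11) ≈ -14.0 + 53.066*I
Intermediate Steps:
W(n) = -4 + n (W(n) = n - 4 = -4 + n)
X = 2*I*sqrt(11) (X = sqrt(-44) = 2*I*sqrt(11) ≈ 6.6332*I)
X*(-W(-4) + 0) + ((4*3)*0 - 1*14) = (2*I*sqrt(11))*(-(-4 - 4) + 0) + ((4*3)*0 - 1*14) = (2*I*sqrt(11))*(-1*(-8) + 0) + (12*0 - 14) = (2*I*sqrt(11))*(8 + 0) + (0 - 14) = (2*I*sqrt(11))*8 - 14 = 16*I*sqrt(11) - 14 = -14 + 16*I*sqrt(11)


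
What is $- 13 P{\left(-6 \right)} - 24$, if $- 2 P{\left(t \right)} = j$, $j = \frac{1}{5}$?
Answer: $- \frac{227}{10} \approx -22.7$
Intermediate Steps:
$j = \frac{1}{5} \approx 0.2$
$P{\left(t \right)} = - \frac{1}{10}$ ($P{\left(t \right)} = \left(- \frac{1}{2}\right) \frac{1}{5} = - \frac{1}{10}$)
$- 13 P{\left(-6 \right)} - 24 = \left(-13\right) \left(- \frac{1}{10}\right) - 24 = \frac{13}{10} - 24 = - \frac{227}{10}$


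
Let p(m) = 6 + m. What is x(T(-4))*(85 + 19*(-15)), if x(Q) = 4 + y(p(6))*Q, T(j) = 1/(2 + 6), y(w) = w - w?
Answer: -800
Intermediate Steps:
y(w) = 0
T(j) = 1/8
x(Q) = 4 (x(Q) = 4 + 0*Q = 4 + 0 = 4)
x(T(-4))*(85 + 19*(-15)) = 4*(85 + 19*(-15)) = 4*(85 - 285) = 4*(-200) = -800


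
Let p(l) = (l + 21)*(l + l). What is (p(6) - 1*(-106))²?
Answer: 184900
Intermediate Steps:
p(l) = 2*l*(21 + l) (p(l) = (21 + l)*(2*l) = 2*l*(21 + l))
(p(6) - 1*(-106))² = (2*6*(21 + 6) - 1*(-106))² = (2*6*27 + 106)² = (324 + 106)² = 430² = 184900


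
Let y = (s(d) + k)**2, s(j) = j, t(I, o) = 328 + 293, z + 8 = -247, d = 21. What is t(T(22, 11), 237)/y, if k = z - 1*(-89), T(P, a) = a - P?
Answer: 621/21025 ≈ 0.029536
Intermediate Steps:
z = -255 (z = -8 - 247 = -255)
t(I, o) = 621
k = -166 (k = -255 - 1*(-89) = -255 + 89 = -166)
y = 21025 (y = (21 - 166)**2 = (-145)**2 = 21025)
t(T(22, 11), 237)/y = 621/21025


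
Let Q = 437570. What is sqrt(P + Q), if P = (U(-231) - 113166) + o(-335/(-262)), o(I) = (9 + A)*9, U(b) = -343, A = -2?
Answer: 2*sqrt(81031) ≈ 569.32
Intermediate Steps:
o(I) = 63 (o(I) = (9 - 2)*9 = 7*9 = 63)
P = -113446 (P = (-343 - 113166) + 63 = -113509 + 63 = -113446)
sqrt(P + Q) = sqrt(-113446 + 437570) = sqrt(324124) = 2*sqrt(81031)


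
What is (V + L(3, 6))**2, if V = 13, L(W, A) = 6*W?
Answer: 961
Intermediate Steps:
(V + L(3, 6))**2 = (13 + 6*3)**2 = (13 + 18)**2 = 31**2 = 961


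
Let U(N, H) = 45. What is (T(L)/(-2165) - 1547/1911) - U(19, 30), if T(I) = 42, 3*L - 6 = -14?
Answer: -2083612/45465 ≈ -45.829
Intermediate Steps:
L = -8/3 (L = 2 + (1/3)*(-14) = 2 - 14/3 = -8/3 ≈ -2.6667)
(T(L)/(-2165) - 1547/1911) - U(19, 30) = (42/(-2165) - 1547/1911) - 1*45 = (42*(-1/2165) - 1547*1/1911) - 45 = (-42/2165 - 17/21) - 45 = -37687/45465 - 45 = -2083612/45465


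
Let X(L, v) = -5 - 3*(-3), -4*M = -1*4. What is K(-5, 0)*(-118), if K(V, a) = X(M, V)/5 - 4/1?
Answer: 1888/5 ≈ 377.60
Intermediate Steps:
M = 1 (M = -(-1)*4/4 = -¼*(-4) = 1)
X(L, v) = 4 (X(L, v) = -5 + 9 = 4)
K(V, a) = -16/5 (K(V, a) = 4/5 - 4/1 = 4*(⅕) - 4*1 = ⅘ - 4 = -16/5)
K(-5, 0)*(-118) = -16/5*(-118) = 1888/5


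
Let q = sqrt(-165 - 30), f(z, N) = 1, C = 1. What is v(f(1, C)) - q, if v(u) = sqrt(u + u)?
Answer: sqrt(2) - I*sqrt(195) ≈ 1.4142 - 13.964*I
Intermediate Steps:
v(u) = sqrt(2)*sqrt(u) (v(u) = sqrt(2*u) = sqrt(2)*sqrt(u))
q = I*sqrt(195) (q = sqrt(-195) = I*sqrt(195) ≈ 13.964*I)
v(f(1, C)) - q = sqrt(2)*sqrt(1) - I*sqrt(195) = sqrt(2)*1 - I*sqrt(195) = sqrt(2) - I*sqrt(195)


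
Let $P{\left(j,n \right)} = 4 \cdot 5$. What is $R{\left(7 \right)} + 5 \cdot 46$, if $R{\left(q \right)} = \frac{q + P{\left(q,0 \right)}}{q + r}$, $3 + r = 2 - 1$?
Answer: $\frac{1177}{5} \approx 235.4$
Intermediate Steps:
$P{\left(j,n \right)} = 20$
$r = -2$ ($r = -3 + \left(2 - 1\right) = -3 + 1 = -2$)
$R{\left(q \right)} = \frac{20 + q}{-2 + q}$ ($R{\left(q \right)} = \frac{q + 20}{q - 2} = \frac{20 + q}{-2 + q}$)
$R{\left(7 \right)} + 5 \cdot 46 = \frac{20 + 7}{-2 + 7} + 5 \cdot 46 = \frac{1}{5} \cdot 27 + 230 = \frac{27}{5} + 230 = \frac{1177}{5}$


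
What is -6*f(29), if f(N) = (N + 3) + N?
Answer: -366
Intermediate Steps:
f(N) = 3 + 2*N (f(N) = (3 + N) + N = 3 + 2*N)
-6*f(29) = -6*(3 + 2*29) = -6*(3 + 58) = -6*61 = -366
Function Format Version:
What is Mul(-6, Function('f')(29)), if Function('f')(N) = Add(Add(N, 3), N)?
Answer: -366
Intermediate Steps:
Function('f')(N) = Add(3, Mul(2, N)) (Function('f')(N) = Add(Add(3, N), N) = Add(3, Mul(2, N)))
Mul(-6, Function('f')(29)) = Mul(-6, Add(3, Mul(2, 29))) = Mul(-6, Add(3, 58)) = Mul(-6, 61) = -366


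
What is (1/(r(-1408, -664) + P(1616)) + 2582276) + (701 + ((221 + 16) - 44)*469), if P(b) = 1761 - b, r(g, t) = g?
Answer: 3376622921/1263 ≈ 2.6735e+6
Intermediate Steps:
(1/(r(-1408, -664) + P(1616)) + 2582276) + (701 + ((221 + 16) - 44)*469) = (1/(-1408 + (1761 - 1*1616)) + 2582276) + (701 + ((221 + 16) - 44)*469) = (1/(-1408 + (1761 - 1616)) + 2582276) + (701 + (237 - 44)*469) = (1/(-1408 + 145) + 2582276) + (701 + 193*469) = (1/(-1263) + 2582276) + (701 + 90517) = (-1/1263 + 2582276) + 91218 = 3261414587/1263 + 91218 = 3376622921/1263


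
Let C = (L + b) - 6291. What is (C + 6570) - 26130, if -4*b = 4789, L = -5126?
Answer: -128697/4 ≈ -32174.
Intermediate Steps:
b = -4789/4 (b = -1/4*4789 = -4789/4 ≈ -1197.3)
C = -50457/4 (C = (-5126 - 4789/4) - 6291 = -25293/4 - 6291 = -50457/4 ≈ -12614.)
(C + 6570) - 26130 = (-50457/4 + 6570) - 26130 = -24177/4 - 26130 = -128697/4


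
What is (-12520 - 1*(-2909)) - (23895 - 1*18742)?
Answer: -14764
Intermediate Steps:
(-12520 - 1*(-2909)) - (23895 - 1*18742) = (-12520 + 2909) - (23895 - 18742) = -9611 - 1*5153 = -9611 - 5153 = -14764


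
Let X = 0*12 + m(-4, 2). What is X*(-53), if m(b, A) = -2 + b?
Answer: 318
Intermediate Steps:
X = -6 (X = 0*12 + (-2 - 4) = 0 - 6 = -6)
X*(-53) = -6*(-53) = 318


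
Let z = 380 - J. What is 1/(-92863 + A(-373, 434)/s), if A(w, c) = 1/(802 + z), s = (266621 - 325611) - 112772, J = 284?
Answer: -154242276/14323400476189 ≈ -1.0769e-5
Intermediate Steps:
s = -171762 (s = -58990 - 112772 = -171762)
z = 96 (z = 380 - 1*284 = 380 - 284 = 96)
A(w, c) = 1/898 (A(w, c) = 1/(802 + 96) = 1/898)
1/(-92863 + A(-373, 434)/s) = 1/(-92863 + (1/898)/(-171762)) = 1/(-92863 + (1/898)*(-1/171762)) = 1/(-92863 - 1/154242276) = 1/(-14323400476189/154242276) = -154242276/14323400476189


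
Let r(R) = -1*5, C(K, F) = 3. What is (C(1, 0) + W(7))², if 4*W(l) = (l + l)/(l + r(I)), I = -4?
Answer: 361/16 ≈ 22.563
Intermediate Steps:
r(R) = -5
W(l) = l/(2*(-5 + l)) (W(l) = ((l + l)/(l - 5))/4 = ((2*l)/(-5 + l))/4 = (2*l/(-5 + l))/4 = l/(2*(-5 + l)))
(C(1, 0) + W(7))² = (3 + (½)*7/(-5 + 7))² = (3 + (½)*7/2)² = (3 + (½)*7*(½))² = (3 + 7/4)² = (19/4)² = 361/16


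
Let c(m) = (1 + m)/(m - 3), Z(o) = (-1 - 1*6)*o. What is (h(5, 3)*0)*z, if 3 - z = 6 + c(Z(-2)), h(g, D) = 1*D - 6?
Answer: 0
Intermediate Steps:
h(g, D) = -6 + D (h(g, D) = D - 6 = -6 + D)
Z(o) = -7*o (Z(o) = (-1 - 6)*o = -7*o)
c(m) = (1 + m)/(-3 + m)
z = -48/11 (z = 3 - (6 + (1 - 7*(-2))/(-3 - 7*(-2))) = 3 - (6 + (1 + 14)/(-3 + 14)) = 3 - (6 + 15/11) = 3 - 1*81/11 = 3 - 81/11 = -48/11 ≈ -4.3636)
(h(5, 3)*0)*z = ((-6 + 3)*0)*(-48/11) = -3*0*(-48/11) = 0*(-48/11) = 0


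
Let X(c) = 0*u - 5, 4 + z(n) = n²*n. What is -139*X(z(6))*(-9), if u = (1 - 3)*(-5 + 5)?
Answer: -6255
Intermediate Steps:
z(n) = -4 + n³ (z(n) = -4 + n²*n = -4 + n³)
u = 0 (u = -2*0 = 0)
X(c) = -5 (X(c) = 0*0 - 5 = 0 - 5 = -5)
-139*X(z(6))*(-9) = -139*(-5)*(-9) = 695*(-9) = -6255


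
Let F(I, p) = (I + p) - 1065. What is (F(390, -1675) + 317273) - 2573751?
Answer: -2258828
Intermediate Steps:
F(I, p) = -1065 + I + p
(F(390, -1675) + 317273) - 2573751 = ((-1065 + 390 - 1675) + 317273) - 2573751 = (-2350 + 317273) - 2573751 = 314923 - 2573751 = -2258828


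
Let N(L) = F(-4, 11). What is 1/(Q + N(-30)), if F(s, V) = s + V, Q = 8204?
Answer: 1/8211 ≈ 0.00012179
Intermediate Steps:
F(s, V) = V + s
N(L) = 7 (N(L) = 11 - 4 = 7)
1/(Q + N(-30)) = 1/(8204 + 7) = 1/8211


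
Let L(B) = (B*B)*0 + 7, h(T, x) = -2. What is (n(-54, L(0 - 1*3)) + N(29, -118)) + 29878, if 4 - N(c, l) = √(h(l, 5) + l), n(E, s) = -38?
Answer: 29844 - 2*I*√30 ≈ 29844.0 - 10.954*I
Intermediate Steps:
L(B) = 7 (L(B) = B²*0 + 7 = 0 + 7 = 7)
N(c, l) = 4 - √(-2 + l)
(n(-54, L(0 - 1*3)) + N(29, -118)) + 29878 = (-38 + (4 - √(-2 - 118))) + 29878 = (-38 + (4 - √(-120))) + 29878 = (-38 + (4 - 2*I*√30)) + 29878 = (-34 - 2*I*√30) + 29878 = 29844 - 2*I*√30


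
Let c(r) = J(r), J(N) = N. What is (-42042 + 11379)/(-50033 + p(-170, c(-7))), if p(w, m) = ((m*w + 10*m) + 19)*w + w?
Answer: 30663/243833 ≈ 0.12575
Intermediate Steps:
c(r) = r
p(w, m) = w + w*(19 + 10*m + m*w) (p(w, m) = ((10*m + m*w) + 19)*w + w = (19 + 10*m + m*w)*w + w = w*(19 + 10*m + m*w) + w = w + w*(19 + 10*m + m*w))
(-42042 + 11379)/(-50033 + p(-170, c(-7))) = (-42042 + 11379)/(-50033 - 170*(20 + 10*(-7) - 7*(-170))) = -30663/(-50033 - 170*(20 - 70 + 1190)) = -30663/(-50033 - 170*1140) = -30663/(-50033 - 193800) = -30663/(-243833) = -30663*(-1/243833) = 30663/243833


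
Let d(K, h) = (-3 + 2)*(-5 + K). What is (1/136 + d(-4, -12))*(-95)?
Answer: -116375/136 ≈ -855.70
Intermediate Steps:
d(K, h) = 5 - K (d(K, h) = -(-5 + K) = 5 - K)
(1/136 + d(-4, -12))*(-95) = (1/136 + (5 - 1*(-4)))*(-95) = (1/136 + (5 + 4))*(-95) = (1/136 + 9)*(-95) = (1225/136)*(-95) = -116375/136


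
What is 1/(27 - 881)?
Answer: -1/854 ≈ -0.0011710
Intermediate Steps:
1/(27 - 881) = 1/(-854) = -1/854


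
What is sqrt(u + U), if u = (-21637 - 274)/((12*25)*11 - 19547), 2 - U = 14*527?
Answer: I*sqrt(1946649918367)/16247 ≈ 85.876*I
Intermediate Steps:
U = -7376 (U = 2 - 14*527 = 2 - 1*7378 = 2 - 7378 = -7376)
u = 21911/16247 (u = -21911/(300*11 - 19547) = -21911/(3300 - 19547) = -21911/(-16247) = -21911*(-1/16247) = 21911/16247 ≈ 1.3486)
sqrt(u + U) = sqrt(21911/16247 - 7376) = sqrt(-119815961/16247) = I*sqrt(1946649918367)/16247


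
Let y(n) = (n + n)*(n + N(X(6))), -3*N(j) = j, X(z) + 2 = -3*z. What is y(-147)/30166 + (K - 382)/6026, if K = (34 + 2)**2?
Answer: 69048108/45445079 ≈ 1.5194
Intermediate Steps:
X(z) = -2 - 3*z
N(j) = -j/3
y(n) = 2*n*(20/3 + n) (y(n) = (n + n)*(n - (-2 - 3*6)/3) = (2*n)*(n - (-2 - 18)/3) = (2*n)*(n - 1/3*(-20)) = (2*n)*(n + 20/3) = (2*n)*(20/3 + n) = 2*n*(20/3 + n))
K = 1296 (K = 36**2 = 1296)
y(-147)/30166 + (K - 382)/6026 = ((2/3)*(-147)*(20 + 3*(-147)))/30166 + (1296 - 382)/6026 = ((2/3)*(-147)*(20 - 441))*(1/30166) + 914*(1/6026) = ((2/3)*(-147)*(-421))*(1/30166) + 457/3013 = 41258*(1/30166) + 457/3013 = 20629/15083 + 457/3013 = 69048108/45445079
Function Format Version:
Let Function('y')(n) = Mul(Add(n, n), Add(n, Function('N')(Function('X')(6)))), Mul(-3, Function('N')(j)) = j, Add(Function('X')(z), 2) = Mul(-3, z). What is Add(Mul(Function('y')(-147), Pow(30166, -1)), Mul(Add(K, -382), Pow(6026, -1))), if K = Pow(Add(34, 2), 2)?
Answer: Rational(69048108, 45445079) ≈ 1.5194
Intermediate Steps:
Function('X')(z) = Add(-2, Mul(-3, z))
Function('N')(j) = Mul(Rational(-1, 3), j)
Function('y')(n) = Mul(2, n, Add(Rational(20, 3), n)) (Function('y')(n) = Mul(Add(n, n), Add(n, Mul(Rational(-1, 3), Add(-2, Mul(-3, 6))))) = Mul(Mul(2, n), Add(n, Mul(Rational(-1, 3), Add(-2, -18)))) = Mul(Mul(2, n), Add(n, Mul(Rational(-1, 3), -20))) = Mul(Mul(2, n), Add(n, Rational(20, 3))) = Mul(Mul(2, n), Add(Rational(20, 3), n)) = Mul(2, n, Add(Rational(20, 3), n)))
K = 1296 (K = Pow(36, 2) = 1296)
Add(Mul(Function('y')(-147), Pow(30166, -1)), Mul(Add(K, -382), Pow(6026, -1))) = Add(Mul(Mul(Rational(2, 3), -147, Add(20, Mul(3, -147))), Pow(30166, -1)), Mul(Add(1296, -382), Pow(6026, -1))) = Add(Mul(Mul(Rational(2, 3), -147, Add(20, -441)), Rational(1, 30166)), Mul(914, Rational(1, 6026))) = Add(Mul(Mul(Rational(2, 3), -147, -421), Rational(1, 30166)), Rational(457, 3013)) = Add(Mul(41258, Rational(1, 30166)), Rational(457, 3013)) = Add(Rational(20629, 15083), Rational(457, 3013)) = Rational(69048108, 45445079)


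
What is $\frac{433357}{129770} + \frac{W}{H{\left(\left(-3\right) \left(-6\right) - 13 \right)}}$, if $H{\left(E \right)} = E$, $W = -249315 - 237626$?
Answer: $- \frac{12637633357}{129770} \approx -97385.0$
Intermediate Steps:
$W = -486941$
$\frac{433357}{129770} + \frac{W}{H{\left(\left(-3\right) \left(-6\right) - 13 \right)}} = \frac{433357}{129770} - \frac{486941}{\left(-3\right) \left(-6\right) - 13} = 433357 \cdot \frac{1}{129770} - \frac{486941}{18 - 13} = \frac{433357}{129770} - \frac{486941}{5} = - \frac{12637633357}{129770}$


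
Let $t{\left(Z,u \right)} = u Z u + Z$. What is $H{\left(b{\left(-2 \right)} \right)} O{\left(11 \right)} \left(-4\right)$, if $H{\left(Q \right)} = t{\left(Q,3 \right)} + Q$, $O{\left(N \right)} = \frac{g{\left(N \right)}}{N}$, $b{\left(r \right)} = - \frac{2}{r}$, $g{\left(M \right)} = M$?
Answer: $-44$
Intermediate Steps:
$t{\left(Z,u \right)} = Z + Z u^{2}$ ($t{\left(Z,u \right)} = Z u u + Z = Z u^{2} + Z = Z + Z u^{2}$)
$O{\left(N \right)} = 1$ ($O{\left(N \right)} = \frac{N}{N} = 1$)
$H{\left(Q \right)} = 11 Q$ ($H{\left(Q \right)} = Q \left(1 + 3^{2}\right) + Q = Q \left(1 + 9\right) + Q = Q 10 + Q = 10 Q + Q = 11 Q$)
$H{\left(b{\left(-2 \right)} \right)} O{\left(11 \right)} \left(-4\right) = 11 \left(- \frac{2}{-2}\right) 1 \left(-4\right) = 11 \left(\left(-2\right) \left(- \frac{1}{2}\right)\right) 1 \left(-4\right) = 11 \cdot 1 \cdot 1 \left(-4\right) = 11 \cdot 1 \left(-4\right) = 11 \left(-4\right) = -44$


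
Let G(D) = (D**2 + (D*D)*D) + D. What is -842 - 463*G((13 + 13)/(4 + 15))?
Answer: -24205456/6859 ≈ -3529.0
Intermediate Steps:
G(D) = D + D**2 + D**3 (G(D) = (D**2 + D**2*D) + D = (D**2 + D**3) + D = D + D**2 + D**3)
-842 - 463*G((13 + 13)/(4 + 15)) = -842 - 463*(13 + 13)/(4 + 15)*(1 + (13 + 13)/(4 + 15) + ((13 + 13)/(4 + 15))**2) = -842 - 463*26/19*(1 + 26/19 + (26/19)**2) = -842 - 463*26*(1/19)*(1 + 26*(1/19) + (26*(1/19))**2) = -842 - 12038*(1 + 26/19 + (26/19)**2)/19 = -842 - 12038*(1 + 26/19 + 676/361)/19 = -842 - 12038*1531/(19*361) = -842 - 463*39806/6859 = -842 - 18430178/6859 = -24205456/6859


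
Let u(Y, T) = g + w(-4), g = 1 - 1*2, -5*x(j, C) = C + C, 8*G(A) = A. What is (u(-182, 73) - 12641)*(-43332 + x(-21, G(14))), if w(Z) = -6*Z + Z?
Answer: 2734726697/5 ≈ 5.4695e+8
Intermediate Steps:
G(A) = A/8
x(j, C) = -2*C/5 (x(j, C) = -(C + C)/5 = -2*C/5)
g = -1 (g = 1 - 2 = -1)
w(Z) = -5*Z
u(Y, T) = 19 (u(Y, T) = -1 - 5*(-4) = -1 + 20 = 19)
(u(-182, 73) - 12641)*(-43332 + x(-21, G(14))) = (19 - 12641)*(-43332 - 14/20) = -12622*(-43332 - 2/5*7/4) = -12622*(-43332 - 7/10) = -12622*(-433327/10) = 2734726697/5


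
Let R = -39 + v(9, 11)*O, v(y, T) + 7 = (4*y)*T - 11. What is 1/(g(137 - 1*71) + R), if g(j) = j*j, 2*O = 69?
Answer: 1/17358 ≈ 5.7610e-5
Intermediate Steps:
v(y, T) = -18 + 4*T*y (v(y, T) = -7 + ((4*y)*T - 11) = -7 + (4*T*y - 11) = -7 + (-11 + 4*T*y) = -18 + 4*T*y)
O = 69/2 (O = (½)*69 = 69/2 ≈ 34.500)
g(j) = j²
R = 13002 (R = -39 + (-18 + 4*11*9)*(69/2) = -39 + (-18 + 396)*(69/2) = -39 + 378*(69/2) = -39 + 13041 = 13002)
1/(g(137 - 1*71) + R) = 1/((137 - 1*71)² + 13002) = 1/((137 - 71)² + 13002) = 1/(66² + 13002) = 1/(4356 + 13002) = 1/17358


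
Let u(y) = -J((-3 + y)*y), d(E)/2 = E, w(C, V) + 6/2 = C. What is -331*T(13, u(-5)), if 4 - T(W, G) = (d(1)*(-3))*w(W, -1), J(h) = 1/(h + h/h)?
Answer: -21184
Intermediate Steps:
w(C, V) = -3 + C
d(E) = 2*E
J(h) = 1/(1 + h) (J(h) = 1/(h + 1) = 1/(1 + h))
u(y) = -1/(1 + y*(-3 + y)) (u(y) = -1/(1 + (-3 + y)*y) = -1/(1 + y*(-3 + y)))
T(W, G) = -14 + 6*W (T(W, G) = 4 - (2*1)*(-3)*(-3 + W) = 4 - 2*(-3)*(-3 + W) = 4 - (-6)*(-3 + W) = 4 - (18 - 6*W) = 4 + (-18 + 6*W) = -14 + 6*W)
-331*T(13, u(-5)) = -331*(-14 + 6*13) = -331*(-14 + 78) = -331*64 = -21184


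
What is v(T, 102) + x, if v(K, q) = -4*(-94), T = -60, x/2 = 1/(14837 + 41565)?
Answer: 10603577/28201 ≈ 376.00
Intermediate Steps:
x = 1/28201 (x = 2/(14837 + 41565) = 2/56402 = 2*(1/56402) = 1/28201 ≈ 3.5460e-5)
v(K, q) = 376
v(T, 102) + x = 376 + 1/28201 = 10603577/28201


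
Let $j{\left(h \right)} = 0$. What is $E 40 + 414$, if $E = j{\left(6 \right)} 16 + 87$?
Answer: $3894$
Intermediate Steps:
$E = 87$ ($E = 0 \cdot 16 + 87 = 0 + 87 = 87$)
$E 40 + 414 = 87 \cdot 40 + 414 = 3480 + 414 = 3894$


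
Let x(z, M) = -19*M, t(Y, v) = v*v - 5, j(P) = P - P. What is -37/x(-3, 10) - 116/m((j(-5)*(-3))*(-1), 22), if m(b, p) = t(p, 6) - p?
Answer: -21707/1710 ≈ -12.694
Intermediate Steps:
j(P) = 0
t(Y, v) = -5 + v² (t(Y, v) = v² - 5 = -5 + v²)
m(b, p) = 31 - p (m(b, p) = (-5 + 6²) - p = (-5 + 36) - p = 31 - p)
-37/x(-3, 10) - 116/m((j(-5)*(-3))*(-1), 22) = -37/((-19*10)) - 116/(31 - 1*22) = -37/(-190) - 116/(31 - 22) = -37*(-1/190) - 116/9 = 37/190 - 116*⅑ = 37/190 - 116/9 = -21707/1710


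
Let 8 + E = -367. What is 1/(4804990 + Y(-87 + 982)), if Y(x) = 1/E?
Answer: 375/1801871249 ≈ 2.0812e-7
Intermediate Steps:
E = -375 (E = -8 - 367 = -375)
Y(x) = -1/375 (Y(x) = 1/(-375) = -1/375)
1/(4804990 + Y(-87 + 982)) = 1/(4804990 - 1/375) = 1/(1801871249/375) = 375/1801871249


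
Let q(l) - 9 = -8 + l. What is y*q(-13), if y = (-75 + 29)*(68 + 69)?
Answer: 75624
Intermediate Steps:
q(l) = 1 + l (q(l) = 9 + (-8 + l) = 1 + l)
y = -6302 (y = -46*137 = -6302)
y*q(-13) = -6302*(1 - 13) = -6302*(-12) = 75624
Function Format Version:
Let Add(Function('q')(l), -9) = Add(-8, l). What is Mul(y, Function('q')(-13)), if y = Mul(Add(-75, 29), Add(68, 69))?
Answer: 75624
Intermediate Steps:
Function('q')(l) = Add(1, l) (Function('q')(l) = Add(9, Add(-8, l)) = Add(1, l))
y = -6302 (y = Mul(-46, 137) = -6302)
Mul(y, Function('q')(-13)) = Mul(-6302, Add(1, -13)) = Mul(-6302, -12) = 75624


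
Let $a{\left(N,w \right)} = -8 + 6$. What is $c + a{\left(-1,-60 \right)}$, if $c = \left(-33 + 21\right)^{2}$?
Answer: $142$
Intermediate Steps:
$a{\left(N,w \right)} = -2$
$c = 144$ ($c = \left(-12\right)^{2} = 144$)
$c + a{\left(-1,-60 \right)} = 144 - 2 = 142$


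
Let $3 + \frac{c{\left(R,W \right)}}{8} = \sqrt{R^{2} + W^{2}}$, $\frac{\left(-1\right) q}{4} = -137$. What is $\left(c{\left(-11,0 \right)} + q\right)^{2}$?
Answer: $374544$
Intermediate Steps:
$q = 548$ ($q = \left(-4\right) \left(-137\right) = 548$)
$c{\left(R,W \right)} = -24 + 8 \sqrt{R^{2} + W^{2}}$
$\left(c{\left(-11,0 \right)} + q\right)^{2} = \left(\left(-24 + 8 \sqrt{\left(-11\right)^{2} + 0^{2}}\right) + 548\right)^{2} = \left(\left(-24 + 8 \sqrt{121 + 0}\right) + 548\right)^{2} = \left(\left(-24 + 8 \sqrt{121}\right) + 548\right)^{2} = \left(\left(-24 + 8 \cdot 11\right) + 548\right)^{2} = \left(\left(-24 + 88\right) + 548\right)^{2} = \left(64 + 548\right)^{2} = 612^{2} = 374544$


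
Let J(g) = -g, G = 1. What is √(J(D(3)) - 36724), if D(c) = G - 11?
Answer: I*√36714 ≈ 191.61*I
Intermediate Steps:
D(c) = -10 (D(c) = 1 - 11 = -10)
√(J(D(3)) - 36724) = √(-1*(-10) - 36724) = √(10 - 36724) = √(-36714) = I*√36714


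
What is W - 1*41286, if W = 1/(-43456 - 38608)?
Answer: -3388094305/82064 ≈ -41286.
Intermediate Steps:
W = -1/82064 (W = 1/(-82064) = -1/82064 ≈ -1.2186e-5)
W - 1*41286 = -1/82064 - 1*41286 = -1/82064 - 41286 = -3388094305/82064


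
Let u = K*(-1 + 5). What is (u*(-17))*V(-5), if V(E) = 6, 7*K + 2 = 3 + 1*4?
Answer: -2040/7 ≈ -291.43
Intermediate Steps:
K = 5/7 (K = -2/7 + (3 + 1*4)/7 = -2/7 + (3 + 4)/7 = -2/7 + (1/7)*7 = -2/7 + 1 = 5/7 ≈ 0.71429)
u = 20/7 (u = 5*(-1 + 5)/7 = (5/7)*4 = 20/7 ≈ 2.8571)
(u*(-17))*V(-5) = ((20/7)*(-17))*6 = -340/7*6 = -2040/7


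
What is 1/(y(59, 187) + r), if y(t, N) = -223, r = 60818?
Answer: 1/60595 ≈ 1.6503e-5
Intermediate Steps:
1/(y(59, 187) + r) = 1/(-223 + 60818) = 1/60595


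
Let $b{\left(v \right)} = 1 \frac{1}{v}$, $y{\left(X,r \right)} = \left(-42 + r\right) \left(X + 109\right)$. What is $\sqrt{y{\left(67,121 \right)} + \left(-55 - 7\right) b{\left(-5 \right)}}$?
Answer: $\frac{\sqrt{347910}}{5} \approx 117.97$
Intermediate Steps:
$y{\left(X,r \right)} = \left(-42 + r\right) \left(109 + X\right)$
$b{\left(v \right)} = \frac{1}{v}$
$\sqrt{y{\left(67,121 \right)} + \left(-55 - 7\right) b{\left(-5 \right)}} = \sqrt{\left(-4578 - 2814 + 109 \cdot 121 + 67 \cdot 121\right) + \frac{-55 - 7}{-5}} = \sqrt{\left(-4578 - 2814 + 13189 + 8107\right) - - \frac{62}{5}} = \sqrt{13904 + \frac{62}{5}} = \sqrt{\frac{69582}{5}} = \frac{\sqrt{347910}}{5}$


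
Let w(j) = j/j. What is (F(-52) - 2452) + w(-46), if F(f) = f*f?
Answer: 253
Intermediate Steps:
w(j) = 1
F(f) = f²
(F(-52) - 2452) + w(-46) = ((-52)² - 2452) + 1 = (2704 - 2452) + 1 = 252 + 1 = 253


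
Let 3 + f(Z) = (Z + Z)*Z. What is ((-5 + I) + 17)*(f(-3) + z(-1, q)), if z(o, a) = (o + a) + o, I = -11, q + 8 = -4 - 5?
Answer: -4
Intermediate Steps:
f(Z) = -3 + 2*Z**2 (f(Z) = -3 + (Z + Z)*Z = -3 + (2*Z)*Z = -3 + 2*Z**2)
q = -17 (q = -8 + (-4 - 5) = -8 - 9 = -17)
z(o, a) = a + 2*o (z(o, a) = (a + o) + o = a + 2*o)
((-5 + I) + 17)*(f(-3) + z(-1, q)) = ((-5 - 11) + 17)*((-3 + 2*(-3)**2) + (-17 + 2*(-1))) = (-16 + 17)*((-3 + 2*9) + (-17 - 2)) = 1*((-3 + 18) - 19) = 1*(15 - 19) = 1*(-4) = -4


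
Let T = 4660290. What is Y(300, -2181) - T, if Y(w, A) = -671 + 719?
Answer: -4660242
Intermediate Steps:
Y(w, A) = 48
Y(300, -2181) - T = 48 - 1*4660290 = 48 - 4660290 = -4660242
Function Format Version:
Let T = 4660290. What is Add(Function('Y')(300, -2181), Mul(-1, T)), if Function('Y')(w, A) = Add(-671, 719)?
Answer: -4660242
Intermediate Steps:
Function('Y')(w, A) = 48
Add(Function('Y')(300, -2181), Mul(-1, T)) = Add(48, Mul(-1, 4660290)) = Add(48, -4660290) = -4660242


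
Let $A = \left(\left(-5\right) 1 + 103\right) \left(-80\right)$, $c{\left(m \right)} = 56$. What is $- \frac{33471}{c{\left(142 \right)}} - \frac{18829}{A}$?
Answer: $- \frac{4667111}{7840} \approx -595.29$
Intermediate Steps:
$A = -7840$ ($A = \left(-5 + 103\right) \left(-80\right) = 98 \left(-80\right) = -7840$)
$- \frac{33471}{c{\left(142 \right)}} - \frac{18829}{A} = - \frac{33471}{56} - \frac{18829}{-7840} = \left(-33471\right) \frac{1}{56} - - \frac{18829}{7840} = - \frac{33471}{56} + \frac{18829}{7840} = - \frac{4667111}{7840}$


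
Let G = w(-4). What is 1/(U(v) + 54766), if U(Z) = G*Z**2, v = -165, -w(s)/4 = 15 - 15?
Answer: 1/54766 ≈ 1.8260e-5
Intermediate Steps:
w(s) = 0 (w(s) = -4*(15 - 15) = -4*0 = 0)
G = 0
U(Z) = 0 (U(Z) = 0*Z**2 = 0)
1/(U(v) + 54766) = 1/(0 + 54766) = 1/54766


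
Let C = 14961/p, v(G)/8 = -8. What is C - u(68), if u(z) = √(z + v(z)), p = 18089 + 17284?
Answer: -18595/11791 ≈ -1.5770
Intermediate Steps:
p = 35373
v(G) = -64 (v(G) = 8*(-8) = -64)
C = 4987/11791 (C = 14961/35373 = 14961*(1/35373) = 4987/11791 ≈ 0.42295)
u(z) = √(-64 + z) (u(z) = √(z - 64) = √(-64 + z))
C - u(68) = 4987/11791 - √(-64 + 68) = 4987/11791 - √4 = 4987/11791 - 1*2 = 4987/11791 - 2 = -18595/11791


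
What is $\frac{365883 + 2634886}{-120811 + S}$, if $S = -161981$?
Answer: $- \frac{3000769}{282792} \approx -10.611$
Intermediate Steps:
$\frac{365883 + 2634886}{-120811 + S} = \frac{365883 + 2634886}{-120811 - 161981} = \frac{3000769}{-282792} = 3000769 \left(- \frac{1}{282792}\right) = - \frac{3000769}{282792}$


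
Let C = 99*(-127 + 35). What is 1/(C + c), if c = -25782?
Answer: -1/34890 ≈ -2.8662e-5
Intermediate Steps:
C = -9108 (C = 99*(-92) = -9108)
1/(C + c) = 1/(-9108 - 25782) = 1/(-34890) = -1/34890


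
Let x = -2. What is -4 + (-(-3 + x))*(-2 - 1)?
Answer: -19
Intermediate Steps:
-4 + (-(-3 + x))*(-2 - 1) = -4 + (-(-3 - 2))*(-2 - 1) = -4 - 1*(-5)*(-3) = -4 + 5*(-3) = -4 - 15 = -19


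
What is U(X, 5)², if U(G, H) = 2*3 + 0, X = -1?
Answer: 36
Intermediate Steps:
U(G, H) = 6 (U(G, H) = 6 + 0 = 6)
U(X, 5)² = 6² = 36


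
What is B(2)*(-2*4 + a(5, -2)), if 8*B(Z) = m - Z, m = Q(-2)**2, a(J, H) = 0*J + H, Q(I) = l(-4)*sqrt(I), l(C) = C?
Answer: 85/2 ≈ 42.500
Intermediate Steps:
Q(I) = -4*sqrt(I)
a(J, H) = H (a(J, H) = 0 + H = H)
m = -32 (m = (-4*I*sqrt(2))**2 = -32)
B(Z) = -4 - Z/8 (B(Z) = (-32 - Z)/8 = -4 - Z/8)
B(2)*(-2*4 + a(5, -2)) = (-4 - 1/8*2)*(-2*4 - 2) = (-4 - 1/4)*(-8 - 2) = -17/4*(-10) = 85/2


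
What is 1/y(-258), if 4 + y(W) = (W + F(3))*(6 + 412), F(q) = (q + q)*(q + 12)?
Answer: -1/70228 ≈ -1.4239e-5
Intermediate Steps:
F(q) = 2*q*(12 + q) (F(q) = (2*q)*(12 + q) = 2*q*(12 + q))
y(W) = 37616 + 418*W (y(W) = -4 + (W + 2*3*(12 + 3))*(6 + 412) = -4 + (W + 2*3*15)*418 = -4 + (W + 90)*418 = -4 + (90 + W)*418 = -4 + (37620 + 418*W) = 37616 + 418*W)
1/y(-258) = 1/(37616 + 418*(-258)) = 1/(37616 - 107844) = 1/(-70228) = -1/70228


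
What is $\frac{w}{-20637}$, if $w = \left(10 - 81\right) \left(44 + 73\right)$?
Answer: $\frac{923}{2293} \approx 0.40253$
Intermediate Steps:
$w = -8307$ ($w = \left(-71\right) 117 = -8307$)
$\frac{w}{-20637} = - \frac{8307}{-20637} = \left(-8307\right) \left(- \frac{1}{20637}\right) = \frac{923}{2293}$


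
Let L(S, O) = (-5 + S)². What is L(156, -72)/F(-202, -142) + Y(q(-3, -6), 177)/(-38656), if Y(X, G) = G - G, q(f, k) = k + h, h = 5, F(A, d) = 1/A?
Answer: -4605802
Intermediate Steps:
q(f, k) = 5 + k (q(f, k) = k + 5 = 5 + k)
Y(X, G) = 0
L(156, -72)/F(-202, -142) + Y(q(-3, -6), 177)/(-38656) = (-5 + 156)²/(1/(-202)) + 0/(-38656) = 151²/(-1/202) + 0*(-1/38656) = 22801*(-202) + 0 = -4605802 + 0 = -4605802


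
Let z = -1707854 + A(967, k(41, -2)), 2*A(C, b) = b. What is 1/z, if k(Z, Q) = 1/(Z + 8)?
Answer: -98/167369691 ≈ -5.8553e-7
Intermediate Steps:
k(Z, Q) = 1/(8 + Z)
A(C, b) = b/2
z = -167369691/98 (z = -1707854 + 1/(2*(8 + 41)) = -1707854 + (½)/49 = -1707854 + (½)*(1/49) = -1707854 + 1/98 = -167369691/98 ≈ -1.7079e+6)
1/z = 1/(-167369691/98) = -98/167369691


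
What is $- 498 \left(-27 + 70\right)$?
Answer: $-21414$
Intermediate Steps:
$- 498 \left(-27 + 70\right) = \left(-498\right) 43 = -21414$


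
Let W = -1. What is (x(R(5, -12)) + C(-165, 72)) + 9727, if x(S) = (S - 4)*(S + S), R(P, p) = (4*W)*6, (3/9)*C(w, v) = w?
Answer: 10576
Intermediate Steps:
C(w, v) = 3*w
R(P, p) = -24 (R(P, p) = (4*(-1))*6 = -4*6 = -24)
x(S) = 2*S*(-4 + S) (x(S) = (-4 + S)*(2*S) = 2*S*(-4 + S))
(x(R(5, -12)) + C(-165, 72)) + 9727 = (2*(-24)*(-4 - 24) + 3*(-165)) + 9727 = (2*(-24)*(-28) - 495) + 9727 = (1344 - 495) + 9727 = 849 + 9727 = 10576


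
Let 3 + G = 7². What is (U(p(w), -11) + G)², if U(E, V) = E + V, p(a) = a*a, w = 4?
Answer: 2601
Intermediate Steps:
p(a) = a²
G = 46 (G = -3 + 7² = -3 + 49 = 46)
(U(p(w), -11) + G)² = ((4² - 11) + 46)² = ((16 - 11) + 46)² = (5 + 46)² = 51² = 2601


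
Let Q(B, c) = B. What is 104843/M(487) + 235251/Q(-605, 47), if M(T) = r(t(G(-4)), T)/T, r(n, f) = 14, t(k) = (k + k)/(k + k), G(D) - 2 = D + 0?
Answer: 30887123791/8470 ≈ 3.6466e+6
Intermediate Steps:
G(D) = 2 + D (G(D) = 2 + (D + 0) = 2 + D)
t(k) = 1 (t(k) = (2*k)/((2*k)) = (2*k)*(1/(2*k)) = 1)
M(T) = 14/T
104843/M(487) + 235251/Q(-605, 47) = 104843/((14/487)) + 235251/(-605) = 104843/((14*(1/487))) + 235251*(-1/605) = 104843/(14/487) - 235251/605 = 104843*(487/14) - 235251/605 = 51058541/14 - 235251/605 = 30887123791/8470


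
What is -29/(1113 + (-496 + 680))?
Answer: -29/1297 ≈ -0.022359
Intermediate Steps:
-29/(1113 + (-496 + 680)) = -29/(1113 + 184) = -29/1297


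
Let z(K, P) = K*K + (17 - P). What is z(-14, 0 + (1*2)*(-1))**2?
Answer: 46225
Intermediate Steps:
z(K, P) = 17 + K**2 - P (z(K, P) = K**2 + (17 - P) = 17 + K**2 - P)
z(-14, 0 + (1*2)*(-1))**2 = (17 + (-14)**2 - (0 + (1*2)*(-1)))**2 = (17 + 196 - (0 + 2*(-1)))**2 = (17 + 196 - (0 - 2))**2 = (17 + 196 - 1*(-2))**2 = (17 + 196 + 2)**2 = 215**2 = 46225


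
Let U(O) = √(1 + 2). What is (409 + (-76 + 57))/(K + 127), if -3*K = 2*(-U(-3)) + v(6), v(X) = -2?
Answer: 448110/146677 - 2340*√3/146677 ≈ 3.0274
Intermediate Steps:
U(O) = √3
K = ⅔ + 2*√3/3 (K = -(2*(-√3) - 2)/3 = -(-2*√3 - 2)/3 = -(-2 - 2*√3)/3 = ⅔ + 2*√3/3 ≈ 1.8214)
(409 + (-76 + 57))/(K + 127) = (409 + (-76 + 57))/((⅔ + 2*√3/3) + 127) = (409 - 19)/(383/3 + 2*√3/3) = 390/(383/3 + 2*√3/3)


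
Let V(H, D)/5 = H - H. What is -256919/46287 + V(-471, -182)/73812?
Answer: -256919/46287 ≈ -5.5506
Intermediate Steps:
V(H, D) = 0 (V(H, D) = 5*(H - H) = 5*0 = 0)
-256919/46287 + V(-471, -182)/73812 = -256919/46287 + 0/73812 = -256919*1/46287 + 0*(1/73812) = -256919/46287 + 0 = -256919/46287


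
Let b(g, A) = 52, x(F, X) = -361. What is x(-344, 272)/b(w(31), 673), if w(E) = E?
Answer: -361/52 ≈ -6.9423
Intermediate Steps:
x(-344, 272)/b(w(31), 673) = -361/52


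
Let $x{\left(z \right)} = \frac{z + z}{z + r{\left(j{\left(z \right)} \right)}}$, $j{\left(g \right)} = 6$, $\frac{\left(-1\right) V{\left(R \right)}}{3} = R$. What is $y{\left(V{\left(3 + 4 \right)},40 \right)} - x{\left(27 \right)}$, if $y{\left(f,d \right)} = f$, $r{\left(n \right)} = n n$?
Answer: $- \frac{153}{7} \approx -21.857$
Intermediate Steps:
$V{\left(R \right)} = - 3 R$
$r{\left(n \right)} = n^{2}$
$x{\left(z \right)} = \frac{2 z}{36 + z}$ ($x{\left(z \right)} = \frac{z + z}{z + 6^{2}} = \frac{2 z}{z + 36} = \frac{2 z}{36 + z}$)
$y{\left(V{\left(3 + 4 \right)},40 \right)} - x{\left(27 \right)} = - 3 \left(3 + 4\right) - 2 \cdot 27 \frac{1}{36 + 27} = \left(-3\right) 7 - 2 \cdot 27 \cdot \frac{1}{63} = -21 - 2 \cdot 27 \cdot \frac{1}{63} = -21 - \frac{6}{7} = - \frac{153}{7}$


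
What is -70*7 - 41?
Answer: -531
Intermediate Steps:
-70*7 - 41 = -10*49 - 41 = -490 - 41 = -531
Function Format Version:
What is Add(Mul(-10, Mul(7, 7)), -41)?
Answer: -531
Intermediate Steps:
Add(Mul(-10, Mul(7, 7)), -41) = Add(Mul(-10, 49), -41) = Add(-490, -41) = -531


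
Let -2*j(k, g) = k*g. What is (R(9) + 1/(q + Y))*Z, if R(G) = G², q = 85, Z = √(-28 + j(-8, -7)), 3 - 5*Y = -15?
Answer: 71776*I*√14/443 ≈ 606.23*I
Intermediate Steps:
Y = 18/5 (Y = ⅗ - ⅕*(-15) = ⅗ + 3 = 18/5 ≈ 3.6000)
j(k, g) = -g*k/2 (j(k, g) = -k*g/2 = -g*k/2)
Z = 2*I*√14 (Z = √(-28 - ½*(-7)*(-8)) = √(-28 - 28) = √(-56) = 2*I*√14 ≈ 7.4833*I)
(R(9) + 1/(q + Y))*Z = (9² + 1/(85 + 18/5))*(2*I*√14) = (81 + 1/(443/5))*(2*I*√14) = (81 + 5/443)*(2*I*√14) = 35888*(2*I*√14)/443 = 71776*I*√14/443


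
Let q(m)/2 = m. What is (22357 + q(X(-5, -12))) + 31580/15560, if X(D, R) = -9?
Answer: 17381321/778 ≈ 22341.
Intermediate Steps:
q(m) = 2*m
(22357 + q(X(-5, -12))) + 31580/15560 = (22357 + 2*(-9)) + 31580/15560 = (22357 - 18) + 31580*(1/15560) = 22339 + 1579/778 = 17381321/778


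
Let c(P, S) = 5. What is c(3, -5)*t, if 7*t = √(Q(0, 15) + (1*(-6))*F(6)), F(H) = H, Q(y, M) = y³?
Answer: 30*I/7 ≈ 4.2857*I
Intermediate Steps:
t = 6*I/7 (t = √(0³ + (1*(-6))*6)/7 = √(0 - 6*6)/7 = √(0 - 36)/7 = √(-36)/7 = (6*I)/7 = 6*I/7 ≈ 0.85714*I)
c(3, -5)*t = 5*(6*I/7) = 30*I/7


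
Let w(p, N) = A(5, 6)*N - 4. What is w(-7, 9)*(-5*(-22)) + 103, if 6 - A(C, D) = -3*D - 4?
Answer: 27383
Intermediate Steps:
A(C, D) = 10 + 3*D (A(C, D) = 6 - (-3*D - 4) = 6 - (-4 - 3*D) = 6 + (4 + 3*D) = 10 + 3*D)
w(p, N) = -4 + 28*N (w(p, N) = (10 + 3*6)*N - 4 = (10 + 18)*N - 4 = 28*N - 4 = -4 + 28*N)
w(-7, 9)*(-5*(-22)) + 103 = (-4 + 28*9)*(-5*(-22)) + 103 = (-4 + 252)*110 + 103 = 248*110 + 103 = 27280 + 103 = 27383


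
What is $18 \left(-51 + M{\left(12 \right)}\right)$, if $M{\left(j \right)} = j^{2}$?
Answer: $1674$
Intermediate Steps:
$18 \left(-51 + M{\left(12 \right)}\right) = 18 \left(-51 + 12^{2}\right) = 18 \left(-51 + 144\right) = 18 \cdot 93 = 1674$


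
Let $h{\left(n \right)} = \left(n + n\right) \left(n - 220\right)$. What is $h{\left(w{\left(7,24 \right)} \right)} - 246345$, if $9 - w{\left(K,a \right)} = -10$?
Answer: $-253983$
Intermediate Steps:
$w{\left(K,a \right)} = 19$ ($w{\left(K,a \right)} = 9 - -10 = 9 + 10 = 19$)
$h{\left(n \right)} = 2 n \left(-220 + n\right)$
$h{\left(w{\left(7,24 \right)} \right)} - 246345 = 2 \cdot 19 \left(-220 + 19\right) - 246345 = 2 \cdot 19 \left(-201\right) - 246345 = -7638 - 246345 = -253983$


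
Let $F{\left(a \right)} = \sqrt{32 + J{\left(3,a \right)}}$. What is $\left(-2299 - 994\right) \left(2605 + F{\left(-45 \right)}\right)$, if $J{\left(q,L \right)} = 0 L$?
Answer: $-8578265 - 13172 \sqrt{2} \approx -8.5969 \cdot 10^{6}$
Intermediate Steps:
$J{\left(q,L \right)} = 0$
$F{\left(a \right)} = 4 \sqrt{2}$ ($F{\left(a \right)} = \sqrt{32 + 0} = \sqrt{32} = 4 \sqrt{2}$)
$\left(-2299 - 994\right) \left(2605 + F{\left(-45 \right)}\right) = \left(-2299 - 994\right) \left(2605 + 4 \sqrt{2}\right) = - 3293 \left(2605 + 4 \sqrt{2}\right) = -8578265 - 13172 \sqrt{2}$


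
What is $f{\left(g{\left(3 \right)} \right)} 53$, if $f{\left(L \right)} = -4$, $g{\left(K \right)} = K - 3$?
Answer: $-212$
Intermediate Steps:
$g{\left(K \right)} = -3 + K$ ($g{\left(K \right)} = K - 3 = -3 + K$)
$f{\left(g{\left(3 \right)} \right)} 53 = \left(-4\right) 53 = -212$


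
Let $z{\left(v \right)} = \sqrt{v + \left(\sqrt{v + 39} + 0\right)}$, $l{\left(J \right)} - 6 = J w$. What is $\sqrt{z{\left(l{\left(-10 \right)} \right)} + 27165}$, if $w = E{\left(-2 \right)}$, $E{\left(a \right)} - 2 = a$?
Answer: $\sqrt{27165 + \sqrt{3} \sqrt{2 + \sqrt{5}}} \approx 164.83$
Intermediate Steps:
$E{\left(a \right)} = 2 + a$
$w = 0$ ($w = 2 - 2 = 0$)
$l{\left(J \right)} = 6$ ($l{\left(J \right)} = 6 + J 0 = 6 + 0 = 6$)
$z{\left(v \right)} = \sqrt{v + \sqrt{39 + v}}$ ($z{\left(v \right)} = \sqrt{v + \left(\sqrt{39 + v} + 0\right)} = \sqrt{v + \sqrt{39 + v}}$)
$\sqrt{z{\left(l{\left(-10 \right)} \right)} + 27165} = \sqrt{\sqrt{6 + \sqrt{39 + 6}} + 27165} = \sqrt{\sqrt{6 + \sqrt{45}} + 27165} = \sqrt{\sqrt{6 + 3 \sqrt{5}} + 27165} = \sqrt{27165 + \sqrt{6 + 3 \sqrt{5}}}$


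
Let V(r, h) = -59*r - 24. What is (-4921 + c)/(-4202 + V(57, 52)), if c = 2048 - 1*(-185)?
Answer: 2688/7589 ≈ 0.35420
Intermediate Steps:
V(r, h) = -24 - 59*r
c = 2233 (c = 2048 + 185 = 2233)
(-4921 + c)/(-4202 + V(57, 52)) = (-4921 + 2233)/(-4202 + (-24 - 59*57)) = -2688/(-4202 + (-24 - 3363)) = -2688/(-4202 - 3387) = -2688/(-7589) = -2688*(-1/7589) = 2688/7589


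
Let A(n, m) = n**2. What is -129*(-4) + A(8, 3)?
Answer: 580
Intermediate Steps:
-129*(-4) + A(8, 3) = -129*(-4) + 8**2 = 516 + 64 = 580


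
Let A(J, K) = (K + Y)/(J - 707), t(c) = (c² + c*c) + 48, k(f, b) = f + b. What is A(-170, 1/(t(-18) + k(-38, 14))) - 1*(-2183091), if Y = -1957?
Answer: 1286592897407/589344 ≈ 2.1831e+6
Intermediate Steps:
k(f, b) = b + f
t(c) = 48 + 2*c² (t(c) = (c² + c²) + 48 = 2*c² + 48 = 48 + 2*c²)
A(J, K) = (-1957 + K)/(-707 + J) (A(J, K) = (K - 1957)/(J - 707) = (-1957 + K)/(-707 + J))
A(-170, 1/(t(-18) + k(-38, 14))) - 1*(-2183091) = (-1957 + 1/((48 + 2*(-18)²) + (14 - 38)))/(-707 - 170) - 1*(-2183091) = (-1957 + 1/((48 + 2*324) - 24))/(-877) + 2183091 = -(-1957 + 1/((48 + 648) - 24))/877 + 2183091 = -(-1957 + 1/(696 - 24))/877 + 2183091 = -(-1957 + 1/672)/877 + 2183091 = -1/877*(-1315103/672) + 2183091 = 1315103/589344 + 2183091 = 1286592897407/589344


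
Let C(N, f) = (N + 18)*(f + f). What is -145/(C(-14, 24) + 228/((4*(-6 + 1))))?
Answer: -725/903 ≈ -0.80288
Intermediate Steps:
C(N, f) = 2*f*(18 + N) (C(N, f) = (18 + N)*(2*f) = 2*f*(18 + N))
-145/(C(-14, 24) + 228/((4*(-6 + 1)))) = -145/(2*24*(18 - 14) + 228/((4*(-6 + 1)))) = -145/(2*24*4 + 228/((4*(-5)))) = -145/(192 + 228/(-20)) = -145/(192 + 228*(-1/20)) = -145/(192 - 57/5) = -145/(903/5) = (5/903)*(-145) = -725/903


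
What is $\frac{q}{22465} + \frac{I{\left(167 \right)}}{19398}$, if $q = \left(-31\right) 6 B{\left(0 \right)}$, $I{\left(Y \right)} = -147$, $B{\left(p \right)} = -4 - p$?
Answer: $\frac{3709919}{145258690} \approx 0.02554$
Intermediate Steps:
$q = 744$ ($q = \left(-31\right) 6 \left(-4 - 0\right) = - 186 \left(-4 + 0\right) = \left(-186\right) \left(-4\right) = 744$)
$\frac{q}{22465} + \frac{I{\left(167 \right)}}{19398} = \frac{744}{22465} - \frac{147}{19398} = 744 \cdot \frac{1}{22465} - \frac{49}{6466} = \frac{744}{22465} - \frac{49}{6466} = \frac{3709919}{145258690}$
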